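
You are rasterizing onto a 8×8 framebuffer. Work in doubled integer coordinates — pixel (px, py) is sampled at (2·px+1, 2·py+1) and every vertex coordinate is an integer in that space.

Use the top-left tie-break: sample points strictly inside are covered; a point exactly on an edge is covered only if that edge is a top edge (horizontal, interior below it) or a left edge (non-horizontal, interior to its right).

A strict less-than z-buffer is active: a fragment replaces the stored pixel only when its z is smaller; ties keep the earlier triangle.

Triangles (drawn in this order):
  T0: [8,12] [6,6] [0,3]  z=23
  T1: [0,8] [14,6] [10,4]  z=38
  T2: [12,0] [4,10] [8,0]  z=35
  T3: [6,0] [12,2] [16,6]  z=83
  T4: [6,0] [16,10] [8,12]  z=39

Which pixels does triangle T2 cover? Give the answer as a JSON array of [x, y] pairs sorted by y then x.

T0:
  2·area = 30  (B↔C swapped to make it positive)
  edge (8, 12)→(0, 3): d=(-8,-9) top-left  bias=+0
  edge (0, 3)→(6, 6): d=(6,3) right/bottom  bias=-1
  edge (6, 6)→(8, 12): d=(2,6) right/bottom  bias=-1
    (2,1)@(5, 3): e=[45,-15,0] → ·  [on edge]
    (1,2)@(3, 5): e=[11,3,16] → █
    (2,2)@(5, 5): e=[29,-3,4] → ·
    (1,3)@(3, 7): e=[-5,15,20] → ·
    (2,3)@(5, 7): e=[13,9,8] → █
    (3,3)@(7, 7): e=[31,3,-4] → ·
    (2,4)@(5, 9): e=[-3,21,12] → ·
    (3,4)@(7, 9): e=[15,15,0] → ·  [on edge]
    (4,7)@(9, 15): e=[-15,45,0] → ·  [on edge]
  covered (2 px):
    · · · · · · · ·
    · · · · · · · ·
    · █ · · · · · ·
    · · █ · · · · ·
    · · · · · · · ·
    · · · · · · · ·
    · · · · · · · ·
    · · · · · · · ·
T1:
  2·area = 36  (B↔C swapped to make it positive)
  edge (0, 8)→(10, 4): d=(10,-4) top-left  bias=+0
  edge (10, 4)→(14, 6): d=(4,2) right/bottom  bias=-1
  edge (14, 6)→(0, 8): d=(-14,2) right/bottom  bias=-1
    (4,2)@(9, 5): e=[6,6,24] → █
    (5,2)@(11, 5): e=[14,2,20] → █
    (6,2)@(13, 5): e=[22,-2,16] → ·
    (1,3)@(3, 7): e=[2,26,8] → █
    (2,3)@(5, 7): e=[10,22,4] → █
    (3,3)@(7, 7): e=[18,18,0] → ·  [on edge]
    (4,3)@(9, 7): e=[26,14,-4] → ·
    (5,3)@(11, 7): e=[34,10,-8] → ·
    (1,4)@(3, 9): e=[22,34,-20] → ·
    (2,4)@(5, 9): e=[30,30,-24] → ·
  covered (4 px):
    · · · · · · · ·
    · · · · · · · ·
    · · · · █ █ · ·
    · █ █ · · · · ·
    · · · · · · · ·
    · · · · · · · ·
    · · · · · · · ·
    · · · · · · · ·
T2:
  2·area = 40
  edge (12, 0)→(4, 10): d=(-8,10) right/bottom  bias=-1
  edge (4, 10)→(8, 0): d=(4,-10) top-left  bias=+0
  edge (8, 0)→(12, 0): d=(4,0) top-left  bias=+0
    (4,0)@(9, 1): e=[22,14,4] → █
    (5,0)@(11, 1): e=[2,34,4] → █
    (6,0)@(13, 1): e=[-18,54,4] → ·
    (3,1)@(7, 3): e=[26,2,12] → █
    (5,1)@(11, 3): e=[-14,42,12] → ·
    (3,2)@(7, 5): e=[10,10,20] → █
    (4,2)@(9, 5): e=[-10,30,20] → ·
    (3,3)@(7, 7): e=[-6,18,28] → ·
  covered (5 px):
    · · · · █ █ · ·
    · · · █ █ · · ·
    · · · █ · · · ·
    · · · · · · · ·
    · · · · · · · ·
    · · · · · · · ·
    · · · · · · · ·
    · · · · · · · ·
T3:
  2·area = 16
  edge (6, 0)→(12, 2): d=(6,2) right/bottom  bias=-1
  edge (12, 2)→(16, 6): d=(4,4) right/bottom  bias=-1
  edge (16, 6)→(6, 0): d=(-10,-6) top-left  bias=+0
    (4,0)@(9, 1): e=[0,8,8] → ·  [on edge]
    (5,0)@(11, 1): e=[-4,0,20] → ·  [on edge]
    (5,1)@(11, 3): e=[8,8,0] → █  [on edge]
    (6,1)@(13, 3): e=[4,0,12] → ·  [on edge]
    (7,1)@(15, 3): e=[0,-8,24] → ·  [on edge]
    (5,2)@(11, 5): e=[20,16,-20] → ·
    (7,2)@(15, 5): e=[12,0,4] → ·  [on edge]
  covered (1 px):
    · · · · · · · ·
    · · · · · █ · ·
    · · · · · · · ·
    · · · · · · · ·
    · · · · · · · ·
    · · · · · · · ·
    · · · · · · · ·
    · · · · · · · ·
T4:
  2·area = 100
  edge (6, 0)→(16, 10): d=(10,10) right/bottom  bias=-1
  edge (16, 10)→(8, 12): d=(-8,2) right/bottom  bias=-1
  edge (8, 12)→(6, 0): d=(-2,-12) top-left  bias=+0
    (3,0)@(7, 1): e=[0,90,10] → ·  [on edge]
    (3,1)@(7, 3): e=[20,74,6] → █
    (4,1)@(9, 3): e=[0,70,30] → ·  [on edge]
    (3,2)@(7, 5): e=[40,58,2] → █
    (4,2)@(9, 5): e=[20,54,26] → █
    (5,2)@(11, 5): e=[0,50,50] → ·  [on edge]
    (3,3)@(7, 7): e=[60,42,-2] → ·
    (4,3)@(9, 7): e=[40,38,22] → █
    (5,3)@(11, 7): e=[20,34,46] → █
    (6,3)@(13, 7): e=[0,30,70] → ·  [on edge]
    (4,4)@(9, 9): e=[60,22,18] → █
    (6,4)@(13, 9): e=[20,14,66] → █
    (7,4)@(15, 9): e=[0,10,90] → ·  [on edge]
  covered (10 px):
    · · · · · · · ·
    · · · █ · · · ·
    · · · █ █ · · ·
    · · · · █ █ · ·
    · · · · █ █ █ ·
    · · · · █ █ · ·
    · · · · · · · ·
    · · · · · · · ·

Result: [[4,0],[5,0],[3,1],[4,1],[3,2]]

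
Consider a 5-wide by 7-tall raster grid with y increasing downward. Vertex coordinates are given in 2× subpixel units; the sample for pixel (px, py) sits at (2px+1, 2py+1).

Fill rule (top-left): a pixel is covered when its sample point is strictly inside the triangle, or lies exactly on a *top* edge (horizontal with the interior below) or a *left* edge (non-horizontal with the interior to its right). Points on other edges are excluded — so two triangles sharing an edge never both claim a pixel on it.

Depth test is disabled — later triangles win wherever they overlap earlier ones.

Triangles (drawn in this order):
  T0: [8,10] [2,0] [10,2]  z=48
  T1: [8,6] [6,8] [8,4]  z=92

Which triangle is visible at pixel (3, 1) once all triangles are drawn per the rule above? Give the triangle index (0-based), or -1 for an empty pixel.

T0:
  2·area = 68
  edge (8, 10)→(2, 0): d=(-6,-10) top-left  bias=+0
  edge (2, 0)→(10, 2): d=(8,2) right/bottom  bias=-1
  edge (10, 2)→(8, 10): d=(-2,8) right/bottom  bias=-1
    (1,0)@(3, 1): e=[4,6,58] → █
    (2,0)@(5, 1): e=[24,2,42] → █
    (3,0)@(7, 1): e=[44,-2,26] → ·
    (1,1)@(3, 3): e=[-8,22,54] → ·
    (2,1)@(5, 3): e=[12,18,38] → █
    (3,1)@(7, 3): e=[32,14,22] → █
    (4,1)@(9, 3): e=[52,10,6] → █
    (2,2)@(5, 5): e=[0,34,34] → █  [on edge]
    (2,3)@(5, 7): e=[-12,50,30] → ·
    (3,3)@(7, 7): e=[8,46,14] → █
    (4,3)@(9, 7): e=[28,42,-2] → ·
    (3,4)@(7, 9): e=[-4,62,10] → ·
  covered (9 px):
    · █ █ · ·
    · · █ █ █
    · · █ █ █
    · · · █ ·
    · · · · ·
    · · · · ·
    · · · · ·
T1:
  2·area = 4
  edge (8, 6)→(6, 8): d=(-2,2) right/bottom  bias=-1
  edge (6, 8)→(8, 4): d=(2,-4) top-left  bias=+0
  edge (8, 4)→(8, 6): d=(0,2) right/bottom  bias=-1
    (4,2)@(9, 5): e=[0,6,-2] → ·  [on edge]
    (3,3)@(7, 7): e=[0,2,2] → ·  [on edge]
    (2,4)@(5, 9): e=[0,-2,6] → ·  [on edge]
    (1,5)@(3, 11): e=[0,-6,10] → ·  [on edge]
    (0,6)@(1, 13): e=[0,-10,14] → ·  [on edge]
  covered (0 px):
    · · · · ·
    · · · · ·
    · · · · ·
    · · · · ·
    · · · · ·
    · · · · ·
    · · · · ·

Z-buffer (winner per pixel, '.' = empty):
  . 0 0 . .
  . . 0 0 0
  . . 0 0 0
  . . . 0 .
  . . . . .
  . . . . .
  . . . . .

Result: 0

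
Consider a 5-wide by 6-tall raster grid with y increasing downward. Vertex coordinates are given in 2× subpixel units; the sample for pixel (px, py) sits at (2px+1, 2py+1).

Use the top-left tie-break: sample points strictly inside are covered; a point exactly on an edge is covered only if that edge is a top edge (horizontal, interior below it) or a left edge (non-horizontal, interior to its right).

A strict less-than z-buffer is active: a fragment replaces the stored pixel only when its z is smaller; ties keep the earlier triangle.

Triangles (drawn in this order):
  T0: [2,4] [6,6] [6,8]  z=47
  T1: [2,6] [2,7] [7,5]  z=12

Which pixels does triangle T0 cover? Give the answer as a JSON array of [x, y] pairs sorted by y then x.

T0:
  2·area = 8
  edge (2, 4)→(6, 6): d=(4,2) right/bottom  bias=-1
  edge (6, 6)→(6, 8): d=(0,2) right/bottom  bias=-1
  edge (6, 8)→(2, 4): d=(-4,-4) top-left  bias=+0
    (0,1)@(1, 3): e=[-2,10,0] → .  [on edge]
    (1,2)@(3, 5): e=[2,6,0] → X  [on edge]
    (2,2)@(5, 5): e=[-2,2,8] → .
    (1,3)@(3, 7): e=[10,6,-8] → .
    (2,3)@(5, 7): e=[6,2,0] → X  [on edge]
    (3,3)@(7, 7): e=[2,-2,8] → .
    (2,4)@(5, 9): e=[14,2,-8] → .
    (3,4)@(7, 9): e=[10,-2,0] → .  [on edge]
    (4,5)@(9, 11): e=[14,-6,0] → .  [on edge]
  covered (2 px):
    . . . . .
    . . . . .
    . X . . .
    . . X . .
    . . . . .
    . . . . .
T1:
  2·area = 5  (B↔C swapped to make it positive)
  edge (2, 6)→(7, 5): d=(5,-1) top-left  bias=+0
  edge (7, 5)→(2, 7): d=(-5,2) right/bottom  bias=-1
  edge (2, 7)→(2, 6): d=(0,-1) top-left  bias=+0
    (3,2)@(7, 5): e=[0,0,5] → .  [on edge]
  covered (0 px):
    . . . . .
    . . . . .
    . . . . .
    . . . . .
    . . . . .
    . . . . .

Final: [[1,2],[2,3]]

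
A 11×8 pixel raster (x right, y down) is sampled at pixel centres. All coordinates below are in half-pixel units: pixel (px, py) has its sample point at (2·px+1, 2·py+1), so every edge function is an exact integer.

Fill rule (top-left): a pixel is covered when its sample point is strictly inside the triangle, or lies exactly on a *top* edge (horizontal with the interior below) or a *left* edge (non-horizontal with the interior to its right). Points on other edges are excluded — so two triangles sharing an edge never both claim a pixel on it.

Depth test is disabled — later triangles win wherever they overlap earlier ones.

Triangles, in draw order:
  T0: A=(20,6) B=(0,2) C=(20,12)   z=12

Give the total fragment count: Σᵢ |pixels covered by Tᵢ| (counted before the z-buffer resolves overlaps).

T0:
  2·area = 120  (B↔C swapped to make it positive)
  edge (20, 6)→(20, 12): d=(0,6) right/bottom  bias=-1
  edge (20, 12)→(0, 2): d=(-20,-10) top-left  bias=+0
  edge (0, 2)→(20, 6): d=(20,4) right/bottom  bias=-1
    (1,1)@(3, 3): e=[102,10,8] → #
    (2,1)@(5, 3): e=[90,30,0] → ·  [on edge]
    (1,2)@(3, 5): e=[102,-30,48] → ·
    (3,2)@(7, 5): e=[78,10,32] → #
    (4,2)@(9, 5): e=[66,30,24] → #
    (5,2)@(11, 5): e=[54,50,16] → #
    (6,2)@(13, 5): e=[42,70,8] → #
    (7,2)@(15, 5): e=[30,90,0] → ·  [on edge]
    (3,3)@(7, 7): e=[78,-30,72] → ·
    (4,3)@(9, 7): e=[66,-10,64] → ·
    (5,3)@(11, 7): e=[54,10,56] → #
    (7,3)@(15, 7): e=[30,50,40] → #
  covered (14 px):
    · · · · · · · · · · ·
    · # · · · · · · · · ·
    · · · # # # # · · · ·
    · · · · · # # # # # ·
    · · · · · · · # # # ·
    · · · · · · · · · # ·
    · · · · · · · · · · ·
    · · · · · · · · · · ·

Answer: 14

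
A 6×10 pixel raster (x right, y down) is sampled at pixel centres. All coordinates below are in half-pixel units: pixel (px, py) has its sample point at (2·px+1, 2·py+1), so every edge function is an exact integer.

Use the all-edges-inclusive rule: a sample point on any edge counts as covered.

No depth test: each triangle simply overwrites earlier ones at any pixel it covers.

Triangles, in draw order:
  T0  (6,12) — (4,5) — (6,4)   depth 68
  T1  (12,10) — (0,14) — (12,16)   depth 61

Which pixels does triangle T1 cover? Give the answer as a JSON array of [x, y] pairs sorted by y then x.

T0:
  2·area = 16
  edge (6, 12)→(4, 5): d=(-2,-7) inclusive
  edge (4, 5)→(6, 4): d=(2,-1) inclusive
  edge (6, 4)→(6, 12): d=(0,8) inclusive
    (2,2)@(5, 5): e=[7,1,8] → X
    (3,2)@(7, 5): e=[21,3,-8] → .
    (2,3)@(5, 7): e=[3,5,8] → X
    (3,3)@(7, 7): e=[17,7,-8] → .
    (2,4)@(5, 9): e=[-1,9,8] → .
  covered (2 px):
    . . . . . .
    . . . . . .
    . . X . . .
    . . X . . .
    . . . . . .
    . . . . . .
    . . . . . .
    . . . . . .
    . . . . . .
    . . . . . .
T1:
  2·area = 72  (B↔C swapped to make it positive)
  edge (12, 10)→(12, 16): d=(0,6) inclusive
  edge (12, 16)→(0, 14): d=(-12,-2) inclusive
  edge (0, 14)→(12, 10): d=(12,-4) inclusive
    (4,5)@(9, 11): e=[18,54,0] → X  [on edge]
    (5,5)@(11, 11): e=[6,58,8] → X
    (1,6)@(3, 13): e=[54,18,0] → X  [on edge]
    (2,6)@(5, 13): e=[42,22,8] → X
    (3,6)@(7, 13): e=[30,26,16] → X
    (1,7)@(3, 15): e=[54,-6,24] → .
    (2,7)@(5, 15): e=[42,-2,32] → .
    (3,7)@(7, 15): e=[30,2,40] → X
    (3,8)@(7, 17): e=[30,-22,64] → .
    (4,8)@(9, 17): e=[18,-18,72] → .
    (5,8)@(11, 17): e=[6,-14,80] → .
  covered (10 px):
    . . . . . .
    . . . . . .
    . . . . . .
    . . . . . .
    . . . . . .
    . . . . X X
    . X X X X X
    . . . X X X
    . . . . . .
    . . . . . .

Answer: [[4,5],[5,5],[1,6],[2,6],[3,6],[4,6],[5,6],[3,7],[4,7],[5,7]]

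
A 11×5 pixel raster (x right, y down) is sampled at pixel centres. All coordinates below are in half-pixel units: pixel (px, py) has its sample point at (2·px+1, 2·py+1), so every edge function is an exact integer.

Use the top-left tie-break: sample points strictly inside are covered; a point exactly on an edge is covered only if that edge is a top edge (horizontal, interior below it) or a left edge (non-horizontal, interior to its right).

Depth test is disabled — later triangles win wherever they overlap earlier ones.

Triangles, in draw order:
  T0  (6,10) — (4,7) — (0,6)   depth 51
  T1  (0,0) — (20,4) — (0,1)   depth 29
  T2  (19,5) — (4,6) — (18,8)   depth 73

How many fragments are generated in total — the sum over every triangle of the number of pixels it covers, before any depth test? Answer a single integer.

T0:
  2·area = 10  (B↔C swapped to make it positive)
  edge (6, 10)→(0, 6): d=(-6,-4) top-left  bias=+0
  edge (0, 6)→(4, 7): d=(4,1) right/bottom  bias=-1
  edge (4, 7)→(6, 10): d=(2,3) right/bottom  bias=-1
    (1,3)@(3, 7): e=[6,1,3] → █
    (2,3)@(5, 7): e=[14,-1,-3] → ·
    (1,4)@(3, 9): e=[-6,9,7] → ·
    (2,4)@(5, 9): e=[2,7,1] → █
    (3,4)@(7, 9): e=[10,5,-5] → ·
  covered (2 px):
    · · · · · · · · · · ·
    · · · · · · · · · · ·
    · · · · · · · · · · ·
    · █ · · · · · · · · ·
    · · █ · · · · · · · ·
T1:
  2·area = 20
  edge (0, 0)→(20, 4): d=(20,4) right/bottom  bias=-1
  edge (20, 4)→(0, 1): d=(-20,-3) top-left  bias=+0
  edge (0, 1)→(0, 0): d=(0,-1) top-left  bias=+0
    (0,0)@(1, 1): e=[16,3,1] → █
    (1,0)@(3, 1): e=[8,9,3] → █
    (2,0)@(5, 1): e=[0,15,5] → ·  [on edge]
    (0,1)@(1, 3): e=[56,-37,1] → ·
    (1,1)@(3, 3): e=[48,-31,3] → ·
    (7,1)@(15, 3): e=[0,5,15] → ·  [on edge]
  covered (2 px):
    █ █ · · · · · · · · ·
    · · · · · · · · · · ·
    · · · · · · · · · · ·
    · · · · · · · · · · ·
    · · · · · · · · · · ·
T2:
  2·area = 44  (B↔C swapped to make it positive)
  edge (19, 5)→(18, 8): d=(-1,3) right/bottom  bias=-1
  edge (18, 8)→(4, 6): d=(-14,-2) top-left  bias=+0
  edge (4, 6)→(19, 5): d=(15,-1) top-left  bias=+0
    (9,2)@(19, 5): e=[0,44,0] → ·  [on edge]
    (5,3)@(11, 7): e=[22,0,22] → █  [on edge]
    (6,3)@(13, 7): e=[16,4,24] → █
    (7,3)@(15, 7): e=[10,8,26] → █
    (8,3)@(17, 7): e=[4,12,28] → █
    (9,3)@(19, 7): e=[-2,16,30] → ·
    (5,4)@(11, 9): e=[20,-28,52] → ·
    (6,4)@(13, 9): e=[14,-24,54] → ·
    (7,4)@(15, 9): e=[8,-20,56] → ·
    (8,4)@(17, 9): e=[2,-16,58] → ·
  covered (4 px):
    · · · · · · · · · · ·
    · · · · · · · · · · ·
    · · · · · · · · · · ·
    · · · · · █ █ █ █ · ·
    · · · · · · · · · · ·

Final: 8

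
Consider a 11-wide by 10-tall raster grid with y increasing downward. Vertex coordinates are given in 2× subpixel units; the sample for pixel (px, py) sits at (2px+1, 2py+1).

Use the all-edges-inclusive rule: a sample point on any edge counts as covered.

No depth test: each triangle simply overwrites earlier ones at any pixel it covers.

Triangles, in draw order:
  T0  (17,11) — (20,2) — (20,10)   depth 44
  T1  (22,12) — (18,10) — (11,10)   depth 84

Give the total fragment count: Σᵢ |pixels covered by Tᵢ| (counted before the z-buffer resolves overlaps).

T0:
  2·area = 24
  edge (17, 11)→(20, 2): d=(3,-9) inclusive
  edge (20, 2)→(20, 10): d=(0,8) inclusive
  edge (20, 10)→(17, 11): d=(-3,1) inclusive
    (9,2)@(19, 5): e=[0,8,16] → X  [on edge]
    (10,2)@(21, 5): e=[18,-8,14] → .
    (9,3)@(19, 7): e=[6,8,10] → X
    (10,3)@(21, 7): e=[24,-8,8] → .
    (9,4)@(19, 9): e=[12,8,4] → X
    (10,4)@(21, 9): e=[30,-8,2] → .
    (8,5)@(17, 11): e=[0,24,0] → X  [on edge]
    (9,5)@(19, 11): e=[18,8,-2] → .
    (5,6)@(11, 13): e=[-48,72,0] → .  [on edge]
    (8,6)@(17, 13): e=[6,24,-6] → .
    (2,7)@(5, 15): e=[-96,120,0] → .  [on edge]
    (7,8)@(15, 17): e=[0,40,-16] → .  [on edge]
  covered (4 px):
    . . . . . . . . . . .
    . . . . . . . . . . .
    . . . . . . . . . X .
    . . . . . . . . . X .
    . . . . . . . . . X .
    . . . . . . . . X . .
    . . . . . . . . . . .
    . . . . . . . . . . .
    . . . . . . . . . . .
    . . . . . . . . . . .
T1:
  2·area = 14  (B↔C swapped to make it positive)
  edge (22, 12)→(11, 10): d=(-11,-2) inclusive
  edge (11, 10)→(18, 10): d=(7,0) inclusive
  edge (18, 10)→(22, 12): d=(4,2) inclusive
    (8,5)@(17, 11): e=[1,7,6] → X
    (9,5)@(19, 11): e=[5,7,2] → X
    (10,5)@(21, 11): e=[9,7,-2] → .
    (8,6)@(17, 13): e=[-21,21,14] → .
    (9,6)@(19, 13): e=[-17,21,10] → .
  covered (2 px):
    . . . . . . . . . . .
    . . . . . . . . . . .
    . . . . . . . . . . .
    . . . . . . . . . . .
    . . . . . . . . . . .
    . . . . . . . . X X .
    . . . . . . . . . . .
    . . . . . . . . . . .
    . . . . . . . . . . .
    . . . . . . . . . . .

Answer: 6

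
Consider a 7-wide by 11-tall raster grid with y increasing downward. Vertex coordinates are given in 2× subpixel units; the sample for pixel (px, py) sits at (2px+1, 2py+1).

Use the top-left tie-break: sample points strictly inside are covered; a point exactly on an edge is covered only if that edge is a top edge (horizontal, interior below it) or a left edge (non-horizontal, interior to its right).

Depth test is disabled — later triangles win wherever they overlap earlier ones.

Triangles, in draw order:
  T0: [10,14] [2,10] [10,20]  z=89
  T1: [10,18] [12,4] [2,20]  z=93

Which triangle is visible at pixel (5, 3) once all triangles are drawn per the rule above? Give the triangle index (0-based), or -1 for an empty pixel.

T0:
  2·area = 48  (B↔C swapped to make it positive)
  edge (10, 14)→(10, 20): d=(0,6) right/bottom  bias=-1
  edge (10, 20)→(2, 10): d=(-8,-10) top-left  bias=+0
  edge (2, 10)→(10, 14): d=(8,4) right/bottom  bias=-1
    (1,5)@(3, 11): e=[42,2,4] → #
    (2,5)@(5, 11): e=[30,22,-4] → ·
    (1,6)@(3, 13): e=[42,-14,20] → ·
    (2,6)@(5, 13): e=[30,6,12] → #
    (3,6)@(7, 13): e=[18,26,4] → #
    (4,6)@(9, 13): e=[6,46,-4] → ·
    (2,7)@(5, 15): e=[30,-10,28] → ·
    (3,7)@(7, 15): e=[18,10,20] → #
    (4,7)@(9, 15): e=[6,30,12] → #
    (5,7)@(11, 15): e=[-6,50,4] → ·
    (3,8)@(7, 17): e=[18,-6,36] → ·
    (4,8)@(9, 17): e=[6,14,28] → #
  covered (6 px):
    · · · · · · ·
    · · · · · · ·
    · · · · · · ·
    · · · · · · ·
    · · · · · · ·
    · # · · · · ·
    · · # # · · ·
    · · · # # · ·
    · · · · # · ·
    · · · · · · ·
    · · · · · · ·
T1:
  2·area = 108  (B↔C swapped to make it positive)
  edge (10, 18)→(2, 20): d=(-8,2) right/bottom  bias=-1
  edge (2, 20)→(12, 4): d=(10,-16) top-left  bias=+0
  edge (12, 4)→(10, 18): d=(-2,14) right/bottom  bias=-1
    (5,3)@(11, 7): e=[86,14,8] → #
    (6,3)@(13, 7): e=[82,46,-20] → ·
    (4,4)@(9, 9): e=[74,2,32] → #
    (6,4)@(13, 9): e=[66,66,-24] → ·
    (4,5)@(9, 11): e=[58,22,28] → #
    (5,5)@(11, 11): e=[54,54,0] → ·  [on edge]
    (3,6)@(7, 13): e=[46,10,52] → #
    (5,6)@(11, 13): e=[38,74,-4] → ·
    (3,7)@(7, 15): e=[30,30,48] → #
    (5,7)@(11, 15): e=[22,94,-8] → ·
    (2,8)@(5, 17): e=[18,18,72] → #
    (5,8)@(11, 17): e=[6,114,-12] → ·
  covered (13 px):
    · · · · · · ·
    · · · · · · ·
    · · · · · · ·
    · · · · · # ·
    · · · · # # ·
    · · · · # · ·
    · · · # # · ·
    · · · # # · ·
    · · # # # · ·
    · # # · · · ·
    · · · · · · ·

Z-buffer (winner per pixel, '.' = empty):
  . . . . . . .
  . . . . . . .
  . . . . . . .
  . . . . . 1 .
  . . . . 1 1 .
  . 0 . . 1 . .
  . . 0 1 1 . .
  . . . 1 1 . .
  . . 1 1 1 . .
  . 1 1 . . . .
  . . . . . . .

Final: 1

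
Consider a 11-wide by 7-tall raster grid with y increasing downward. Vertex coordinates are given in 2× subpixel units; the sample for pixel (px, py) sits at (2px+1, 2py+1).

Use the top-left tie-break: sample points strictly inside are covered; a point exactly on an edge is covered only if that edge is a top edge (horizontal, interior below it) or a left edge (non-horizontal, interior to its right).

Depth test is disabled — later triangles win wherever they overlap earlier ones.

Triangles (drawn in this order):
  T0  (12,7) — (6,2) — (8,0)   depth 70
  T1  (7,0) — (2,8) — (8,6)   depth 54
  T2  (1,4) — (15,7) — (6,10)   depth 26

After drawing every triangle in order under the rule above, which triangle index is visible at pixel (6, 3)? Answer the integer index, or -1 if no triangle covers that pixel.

T0:
  2·area = 22
  edge (12, 7)→(6, 2): d=(-6,-5) top-left  bias=+0
  edge (6, 2)→(8, 0): d=(2,-2) top-left  bias=+0
  edge (8, 0)→(12, 7): d=(4,7) right/bottom  bias=-1
    (3,0)@(7, 1): e=[11,0,11] → X  [on edge]
    (4,0)@(9, 1): e=[21,4,-3] → .
    (2,1)@(5, 3): e=[-11,0,33] → .  [on edge]
    (3,1)@(7, 3): e=[-1,4,19] → .
    (4,1)@(9, 3): e=[9,8,5] → X
    (5,1)@(11, 3): e=[19,12,-9] → .
    (1,2)@(3, 5): e=[-33,0,55] → .  [on edge]
    (4,2)@(9, 5): e=[-3,12,13] → .
    (0,3)@(1, 7): e=[-55,0,77] → .  [on edge]
  covered (2 px):
    . . . X . . . . . . .
    . . . . X . . . . . .
    . . . . . . . . . . .
    . . . . . . . . . . .
    . . . . . . . . . . .
    . . . . . . . . . . .
    . . . . . . . . . . .
T1:
  2·area = 38  (B↔C swapped to make it positive)
  edge (7, 0)→(8, 6): d=(1,6) right/bottom  bias=-1
  edge (8, 6)→(2, 8): d=(-6,2) right/bottom  bias=-1
  edge (2, 8)→(7, 0): d=(5,-8) top-left  bias=+0
    (3,0)@(7, 1): e=[1,32,5] → X
    (4,0)@(9, 1): e=[-11,28,21] → .
    (3,1)@(7, 3): e=[3,20,15] → X
    (4,1)@(9, 3): e=[-9,16,31] → .
    (8,1)@(17, 3): e=[-57,0,95] → .  [on edge]
    (2,2)@(5, 5): e=[17,12,9] → X
    (4,2)@(9, 5): e=[-7,4,41] → .
    (5,2)@(11, 5): e=[-19,0,57] → .  [on edge]
    (1,3)@(3, 7): e=[31,4,3] → X
    (2,3)@(5, 7): e=[19,0,19] → .  [on edge]
    (3,3)@(7, 7): e=[7,-4,35] → .
    (1,4)@(3, 9): e=[33,-8,13] → .
  covered (5 px):
    . . . X . . . . . . .
    . . . X . . . . . . .
    . . X X . . . . . . .
    . X . . . . . . . . .
    . . . . . . . . . . .
    . . . . . . . . . . .
    . . . . . . . . . . .
T2:
  2·area = 69
  edge (1, 4)→(15, 7): d=(14,3) right/bottom  bias=-1
  edge (15, 7)→(6, 10): d=(-9,3) right/bottom  bias=-1
  edge (6, 10)→(1, 4): d=(-5,-6) top-left  bias=+0
    (1,2)@(3, 5): e=[8,54,7] → X
    (2,2)@(5, 5): e=[2,48,19] → X
    (3,2)@(7, 5): e=[-4,42,31] → .
    (10,2)@(21, 5): e=[-46,0,115] → .  [on edge]
    (1,3)@(3, 7): e=[36,36,-3] → .
    (2,3)@(5, 7): e=[30,30,9] → X
    (3,3)@(7, 7): e=[24,24,21] → X
    (4,3)@(9, 7): e=[18,18,33] → X
    (5,3)@(11, 7): e=[12,12,45] → X
    (6,3)@(13, 7): e=[6,6,57] → X
    (7,3)@(15, 7): e=[0,0,69] → .  [on edge]
    (2,4)@(5, 9): e=[58,12,-1] → .
    (4,4)@(9, 9): e=[46,0,23] → .  [on edge]
    (1,5)@(3, 11): e=[92,0,-23] → .  [on edge]
  covered (8 px):
    . . . . . . . . . . .
    . . . . . . . . . . .
    . X X . . . . . . . .
    . . X X X X X . . . .
    . . . X . . . . . . .
    . . . . . . . . . . .
    . . . . . . . . . . .

Z-buffer (winner per pixel, '.' = empty):
  . . . 1 . . . . . . .
  . . . 1 0 . . . . . .
  . 2 2 1 . . . . . . .
  . 1 2 2 2 2 2 . . . .
  . . . 2 . . . . . . .
  . . . . . . . . . . .
  . . . . . . . . . . .

Final: 2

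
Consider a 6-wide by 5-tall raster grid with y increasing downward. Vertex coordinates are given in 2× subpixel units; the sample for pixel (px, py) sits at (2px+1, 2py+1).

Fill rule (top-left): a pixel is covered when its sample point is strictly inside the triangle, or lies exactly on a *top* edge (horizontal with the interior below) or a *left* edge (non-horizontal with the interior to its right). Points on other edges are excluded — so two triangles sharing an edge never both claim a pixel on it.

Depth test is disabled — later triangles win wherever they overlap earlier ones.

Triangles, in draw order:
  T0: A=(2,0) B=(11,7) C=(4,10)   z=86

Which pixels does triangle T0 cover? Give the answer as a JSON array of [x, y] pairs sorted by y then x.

T0:
  2·area = 76
  edge (2, 0)→(11, 7): d=(9,7) right/bottom  bias=-1
  edge (11, 7)→(4, 10): d=(-7,3) right/bottom  bias=-1
  edge (4, 10)→(2, 0): d=(-2,-10) top-left  bias=+0
    (1,0)@(3, 1): e=[2,66,8] → #
    (2,0)@(5, 1): e=[-12,60,28] → ·
    (1,1)@(3, 3): e=[20,52,4] → #
    (2,1)@(5, 3): e=[6,46,24] → #
    (3,1)@(7, 3): e=[-8,40,44] → ·
    (1,2)@(3, 5): e=[38,38,0] → #  [on edge]
    (3,2)@(7, 5): e=[10,26,40] → #
    (4,2)@(9, 5): e=[-4,20,60] → ·
    (1,3)@(3, 7): e=[56,24,-4] → ·
    (2,3)@(5, 7): e=[42,18,16] → #
    (4,3)@(9, 7): e=[14,6,56] → #
    (5,3)@(11, 7): e=[0,0,76] → ·  [on edge]
  covered (10 px):
    · # · · · ·
    · # # · · ·
    · # # # · ·
    · · # # # ·
    · · # · · ·

Answer: [[1,0],[1,1],[2,1],[1,2],[2,2],[3,2],[2,3],[3,3],[4,3],[2,4]]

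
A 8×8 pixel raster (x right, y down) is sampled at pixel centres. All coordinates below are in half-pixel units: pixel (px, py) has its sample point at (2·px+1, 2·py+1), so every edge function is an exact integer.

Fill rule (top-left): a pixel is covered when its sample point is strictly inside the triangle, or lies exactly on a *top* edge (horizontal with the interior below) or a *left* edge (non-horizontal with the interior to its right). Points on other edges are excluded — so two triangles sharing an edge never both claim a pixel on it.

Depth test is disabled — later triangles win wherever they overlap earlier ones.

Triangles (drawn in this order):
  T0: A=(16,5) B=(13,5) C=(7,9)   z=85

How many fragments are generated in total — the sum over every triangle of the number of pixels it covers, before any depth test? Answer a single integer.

T0:
  2·area = 12  (B↔C swapped to make it positive)
  edge (16, 5)→(7, 9): d=(-9,4) right/bottom  bias=-1
  edge (7, 9)→(13, 5): d=(6,-4) top-left  bias=+0
  edge (13, 5)→(16, 5): d=(3,0) top-left  bias=+0
    (0,2)@(1, 5): e=[60,-48,0] → ·  [on edge]
    (1,2)@(3, 5): e=[52,-40,0] → ·  [on edge]
    (2,2)@(5, 5): e=[44,-32,0] → ·  [on edge]
    (3,2)@(7, 5): e=[36,-24,0] → ·  [on edge]
    (4,2)@(9, 5): e=[28,-16,0] → ·  [on edge]
    (5,2)@(11, 5): e=[20,-8,0] → ·  [on edge]
    (6,2)@(13, 5): e=[12,0,0] → #  [on edge]
    (7,2)@(15, 5): e=[4,8,0] → #  [on edge]
    (5,3)@(11, 7): e=[2,4,6] → #
    (6,3)@(13, 7): e=[-6,12,6] → ·
    (7,3)@(15, 7): e=[-14,20,6] → ·
    (3,4)@(7, 9): e=[0,0,12] → ·  [on edge]
    (0,6)@(1, 13): e=[-12,0,24] → ·  [on edge]
  covered (3 px):
    · · · · · · · ·
    · · · · · · · ·
    · · · · · · # #
    · · · · · # · ·
    · · · · · · · ·
    · · · · · · · ·
    · · · · · · · ·
    · · · · · · · ·

Answer: 3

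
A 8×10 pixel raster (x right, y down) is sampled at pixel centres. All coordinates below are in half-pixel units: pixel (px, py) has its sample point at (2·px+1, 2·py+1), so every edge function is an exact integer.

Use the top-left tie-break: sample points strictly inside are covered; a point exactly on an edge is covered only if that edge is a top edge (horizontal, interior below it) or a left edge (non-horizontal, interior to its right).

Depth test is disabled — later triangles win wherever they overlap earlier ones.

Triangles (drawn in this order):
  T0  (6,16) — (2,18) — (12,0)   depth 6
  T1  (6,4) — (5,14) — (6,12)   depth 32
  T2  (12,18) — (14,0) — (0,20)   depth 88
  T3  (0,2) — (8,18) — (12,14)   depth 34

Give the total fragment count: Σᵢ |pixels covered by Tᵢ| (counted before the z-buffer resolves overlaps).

T0:
  2·area = 52
  edge (6, 16)→(2, 18): d=(-4,2) right/bottom  bias=-1
  edge (2, 18)→(12, 0): d=(10,-18) top-left  bias=+0
  edge (12, 0)→(6, 16): d=(-6,16) right/bottom  bias=-1
    (4,3)@(9, 7): e=[30,16,6] → X
    (5,3)@(11, 7): e=[26,52,-26] → .
    (3,4)@(7, 9): e=[26,0,26] → X  [on edge]
    (4,4)@(9, 9): e=[22,36,-6] → .
    (3,5)@(7, 11): e=[18,20,14] → X
    (4,5)@(9, 11): e=[14,56,-18] → .
    (2,6)@(5, 13): e=[14,4,34] → X
    (4,6)@(9, 13): e=[6,76,-30] → .
    (2,7)@(5, 15): e=[6,24,22] → X
    (3,7)@(7, 15): e=[2,60,-10] → .
    (1,8)@(3, 17): e=[2,8,42] → X
    (2,8)@(5, 17): e=[-2,44,10] → .
  covered (7 px):
    . . . . . . . .
    . . . . . . . .
    . . . . . . . .
    . . . . X . . .
    . . . X . . . .
    . . . X . . . .
    . . X X . . . .
    . . X . . . . .
    . X . . . . . .
    . . . . . . . .
T1:
  2·area = 8  (B↔C swapped to make it positive)
  edge (6, 4)→(6, 12): d=(0,8) right/bottom  bias=-1
  edge (6, 12)→(5, 14): d=(-1,2) right/bottom  bias=-1
  edge (5, 14)→(6, 4): d=(1,-10) top-left  bias=+0
  covered (0 px):
    . . . . . . . .
    . . . . . . . .
    . . . . . . . .
    . . . . . . . .
    . . . . . . . .
    . . . . . . . .
    . . . . . . . .
    . . . . . . . .
    . . . . . . . .
    . . . . . . . .
T2:
  2·area = 212  (B↔C swapped to make it positive)
  edge (12, 18)→(0, 20): d=(-12,2) right/bottom  bias=-1
  edge (0, 20)→(14, 0): d=(14,-20) top-left  bias=+0
  edge (14, 0)→(12, 18): d=(-2,18) right/bottom  bias=-1
    (6,1)@(13, 3): e=[178,22,12] → X
    (7,1)@(15, 3): e=[174,62,-24] → .
    (5,2)@(11, 5): e=[158,10,44] → X
    (7,2)@(15, 5): e=[150,90,-28] → .
    (5,3)@(11, 7): e=[134,38,40] → X
    (7,3)@(15, 7): e=[126,118,-32] → .
    (4,4)@(9, 9): e=[114,26,72] → X
    (6,4)@(13, 9): e=[106,106,0] → .  [on edge]
    (3,5)@(7, 11): e=[94,14,104] → X
    (6,5)@(13, 11): e=[82,134,-4] → .
    (2,6)@(5, 13): e=[74,2,136] → X
    (6,6)@(13, 13): e=[58,162,-8] → .
  covered (26 px):
    . . . . . . . .
    . . . . . . X .
    . . . . . X X .
    . . . . . X X .
    . . . . X X . .
    . . . X X X . .
    . . X X X X . .
    . . X X X X . .
    . X X X X X . .
    X X X . . . . .
T3:
  2·area = 96  (B↔C swapped to make it positive)
  edge (0, 2)→(12, 14): d=(12,12) right/bottom  bias=-1
  edge (12, 14)→(8, 18): d=(-4,4) right/bottom  bias=-1
  edge (8, 18)→(0, 2): d=(-8,-16) top-left  bias=+0
    (0,1)@(1, 3): e=[0,88,8] → .  [on edge]
    (1,2)@(3, 5): e=[0,72,24] → .  [on edge]
    (1,3)@(3, 7): e=[24,64,8] → X
    (2,3)@(5, 7): e=[0,56,40] → .  [on edge]
    (1,4)@(3, 9): e=[48,56,-8] → .
    (2,4)@(5, 9): e=[24,48,24] → X
    (3,4)@(7, 9): e=[0,40,56] → .  [on edge]
    (2,5)@(5, 11): e=[48,40,8] → X
    (3,5)@(7, 11): e=[24,32,40] → X
    (4,5)@(9, 11): e=[0,24,72] → .  [on edge]
    (7,5)@(15, 11): e=[-72,0,168] → .  [on edge]
    (2,6)@(5, 13): e=[72,32,-8] → .
    (5,6)@(11, 13): e=[0,8,88] → .  [on edge]
    (6,6)@(13, 13): e=[-24,0,120] → .  [on edge]
    (5,7)@(11, 15): e=[24,0,72] → .  [on edge]
    (6,7)@(13, 15): e=[0,-8,104] → .  [on edge]
    (4,8)@(9, 17): e=[72,0,24] → .  [on edge]
    (7,8)@(15, 17): e=[0,-24,120] → .  [on edge]
    (3,9)@(7, 19): e=[120,0,-24] → .  [on edge]
  covered (8 px):
    . . . . . . . .
    . . . . . . . .
    . . . . . . . .
    . X . . . . . .
    . . X . . . . .
    . . X X . . . .
    . . . X X . . .
    . . . X X . . .
    . . . . . . . .
    . . . . . . . .

Result: 41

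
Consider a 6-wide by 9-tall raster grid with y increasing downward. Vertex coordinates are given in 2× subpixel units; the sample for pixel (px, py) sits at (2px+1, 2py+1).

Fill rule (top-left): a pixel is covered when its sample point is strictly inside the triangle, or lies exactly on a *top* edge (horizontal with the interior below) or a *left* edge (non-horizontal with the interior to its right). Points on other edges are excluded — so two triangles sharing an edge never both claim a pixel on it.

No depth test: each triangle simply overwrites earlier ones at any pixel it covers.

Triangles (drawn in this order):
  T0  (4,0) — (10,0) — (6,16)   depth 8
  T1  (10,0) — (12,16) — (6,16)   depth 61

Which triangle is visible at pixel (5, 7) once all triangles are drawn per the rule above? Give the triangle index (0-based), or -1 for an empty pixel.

T0:
  2·area = 96
  edge (4, 0)→(10, 0): d=(6,0) top-left  bias=+0
  edge (10, 0)→(6, 16): d=(-4,16) right/bottom  bias=-1
  edge (6, 16)→(4, 0): d=(-2,-16) top-left  bias=+0
    (2,0)@(5, 1): e=[6,76,14] → X
    (3,0)@(7, 1): e=[6,44,46] → X
    (4,0)@(9, 1): e=[6,12,78] → X
    (5,0)@(11, 1): e=[6,-20,110] → .
    (2,1)@(5, 3): e=[18,68,10] → X
    (5,1)@(11, 3): e=[18,-28,106] → .
    (2,2)@(5, 5): e=[30,60,6] → X
    (4,2)@(9, 5): e=[30,-4,70] → .
    (2,3)@(5, 7): e=[42,52,2] → X
    (4,3)@(9, 7): e=[42,-12,66] → .
    (2,4)@(5, 9): e=[54,44,-2] → .
    (3,4)@(7, 9): e=[54,12,30] → X
  covered (12 px):
    . . X X X .
    . . X X X .
    . . X X . .
    . . X X . .
    . . . X . .
    . . . X . .
    . . . . . .
    . . . . . .
    . . . . . .
T1:
  2·area = 96
  edge (10, 0)→(12, 16): d=(2,16) right/bottom  bias=-1
  edge (12, 16)→(6, 16): d=(-6,0) right/bottom  bias=-1
  edge (6, 16)→(10, 0): d=(4,-16) top-left  bias=+0
    (4,2)@(9, 5): e=[26,66,4] → X
    (5,2)@(11, 5): e=[-6,66,36] → .
    (4,3)@(9, 7): e=[30,54,12] → X
    (5,3)@(11, 7): e=[-2,54,44] → .
    (4,4)@(9, 9): e=[34,42,20] → X
    (5,4)@(11, 9): e=[2,42,52] → X
    (4,5)@(9, 11): e=[38,30,28] → X
    (3,6)@(7, 13): e=[74,18,4] → X
    (3,7)@(7, 15): e=[78,6,12] → X
    (3,8)@(7, 17): e=[82,-6,20] → .
    (4,8)@(9, 17): e=[50,-6,52] → .
    (5,8)@(11, 17): e=[18,-6,84] → .
  covered (12 px):
    . . . . . .
    . . . . . .
    . . . . X .
    . . . . X .
    . . . . X X
    . . . . X X
    . . . X X X
    . . . X X X
    . . . . . .

Z-buffer (winner per pixel, '.' = empty):
  . . 0 0 0 .
  . . 0 0 0 .
  . . 0 0 1 .
  . . 0 0 1 .
  . . . 0 1 1
  . . . 0 1 1
  . . . 1 1 1
  . . . 1 1 1
  . . . . . .

Final: 1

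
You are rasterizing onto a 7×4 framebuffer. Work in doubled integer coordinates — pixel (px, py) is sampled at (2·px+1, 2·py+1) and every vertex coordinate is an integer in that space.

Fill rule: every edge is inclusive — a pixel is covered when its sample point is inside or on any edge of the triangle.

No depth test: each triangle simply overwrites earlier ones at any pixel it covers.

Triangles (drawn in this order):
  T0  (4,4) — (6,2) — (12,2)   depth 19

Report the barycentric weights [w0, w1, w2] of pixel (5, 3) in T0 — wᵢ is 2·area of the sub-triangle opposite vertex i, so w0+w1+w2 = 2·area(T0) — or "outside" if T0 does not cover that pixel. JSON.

T0:
  2·area = 12
  edge (4, 4)→(6, 2): d=(2,-2) inclusive
  edge (6, 2)→(12, 2): d=(6,0) inclusive
  edge (12, 2)→(4, 4): d=(-8,2) inclusive
    (3,0)@(7, 1): e=[0,-6,18] → .  [on edge]
    (2,1)@(5, 3): e=[0,6,6] → X  [on edge]
    (3,1)@(7, 3): e=[4,6,2] → X
    (4,1)@(9, 3): e=[8,6,-2] → .
    (1,2)@(3, 5): e=[0,18,-6] → .  [on edge]
    (2,2)@(5, 5): e=[4,18,-10] → .
    (3,2)@(7, 5): e=[8,18,-14] → .
    (0,3)@(1, 7): e=[0,30,-18] → .  [on edge]
  covered (2 px):
    . . . . . . .
    . . X X . . .
    . . . . . . .
    . . . . . . .

Result: "outside"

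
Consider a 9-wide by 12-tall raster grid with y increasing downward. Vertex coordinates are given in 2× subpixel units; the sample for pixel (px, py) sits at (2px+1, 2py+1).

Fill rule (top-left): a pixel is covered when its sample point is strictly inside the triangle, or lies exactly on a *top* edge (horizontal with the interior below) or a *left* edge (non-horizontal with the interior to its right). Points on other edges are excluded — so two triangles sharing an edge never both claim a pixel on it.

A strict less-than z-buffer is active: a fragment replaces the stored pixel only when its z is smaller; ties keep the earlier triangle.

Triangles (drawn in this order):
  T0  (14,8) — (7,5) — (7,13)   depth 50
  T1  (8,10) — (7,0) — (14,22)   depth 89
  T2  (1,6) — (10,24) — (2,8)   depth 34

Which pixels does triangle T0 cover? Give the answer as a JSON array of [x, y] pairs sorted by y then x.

T0:
  2·area = 56  (B↔C swapped to make it positive)
  edge (14, 8)→(7, 13): d=(-7,5) right/bottom  bias=-1
  edge (7, 13)→(7, 5): d=(0,-8) top-left  bias=+0
  edge (7, 5)→(14, 8): d=(7,3) right/bottom  bias=-1
    (3,0)@(7, 1): e=[84,0,-28] → ·  [on edge]
    (3,1)@(7, 3): e=[70,0,-14] → ·  [on edge]
    (3,2)@(7, 5): e=[56,0,0] → ·  [on edge]
    (3,3)@(7, 7): e=[42,0,14] → █  [on edge]
    (4,3)@(9, 7): e=[32,16,8] → █
    (5,3)@(11, 7): e=[22,32,2] → █
    (6,3)@(13, 7): e=[12,48,-4] → ·
    (3,4)@(7, 9): e=[28,0,28] → █  [on edge]
    (6,4)@(13, 9): e=[-2,48,10] → ·
    (3,5)@(7, 11): e=[14,0,42] → █  [on edge]
    (5,5)@(11, 11): e=[-6,32,30] → ·
    (3,6)@(7, 13): e=[0,0,56] → ·  [on edge]
    (3,7)@(7, 15): e=[-14,0,70] → ·  [on edge]
    (3,8)@(7, 17): e=[-28,0,84] → ·  [on edge]
    (3,9)@(7, 19): e=[-42,0,98] → ·  [on edge]
    (3,10)@(7, 21): e=[-56,0,112] → ·  [on edge]
    (3,11)@(7, 23): e=[-70,0,126] → ·  [on edge]
  covered (8 px):
    · · · · · · · · ·
    · · · · · · · · ·
    · · · · · · · · ·
    · · · █ █ █ · · ·
    · · · █ █ █ · · ·
    · · · █ █ · · · ·
    · · · · · · · · ·
    · · · · · · · · ·
    · · · · · · · · ·
    · · · · · · · · ·
    · · · · · · · · ·
    · · · · · · · · ·
T1:
  2·area = 48
  edge (8, 10)→(7, 0): d=(-1,-10) top-left  bias=+0
  edge (7, 0)→(14, 22): d=(7,22) right/bottom  bias=-1
  edge (14, 22)→(8, 10): d=(-6,-12) top-left  bias=+0
    (4,3)@(9, 7): e=[13,5,30] → █
    (5,3)@(11, 7): e=[33,-39,54] → ·
    (4,4)@(9, 9): e=[11,19,18] → █
    (5,4)@(11, 9): e=[31,-25,42] → ·
    (4,5)@(9, 11): e=[9,33,6] → █
    (5,5)@(11, 11): e=[29,-11,30] → ·
    (4,6)@(9, 13): e=[7,47,-6] → ·
    (5,6)@(11, 13): e=[27,3,18] → █
    (6,6)@(13, 13): e=[47,-41,42] → ·
    (5,7)@(11, 15): e=[25,17,6] → █
    (6,7)@(13, 15): e=[45,-27,30] → ·
    (5,8)@(11, 17): e=[23,31,-6] → ·
  covered (6 px):
    · · · · · · · · ·
    · · · · · · · · ·
    · · · · · · · · ·
    · · · · █ · · · ·
    · · · · █ · · · ·
    · · · · █ · · · ·
    · · · · · █ · · ·
    · · · · · █ · · ·
    · · · · · · · · ·
    · · · · · · █ · ·
    · · · · · · · · ·
    · · · · · · · · ·
T2:
  degenerate (2·area = 0) — covers nothing

Final: [[3,3],[4,3],[5,3],[3,4],[4,4],[5,4],[3,5],[4,5]]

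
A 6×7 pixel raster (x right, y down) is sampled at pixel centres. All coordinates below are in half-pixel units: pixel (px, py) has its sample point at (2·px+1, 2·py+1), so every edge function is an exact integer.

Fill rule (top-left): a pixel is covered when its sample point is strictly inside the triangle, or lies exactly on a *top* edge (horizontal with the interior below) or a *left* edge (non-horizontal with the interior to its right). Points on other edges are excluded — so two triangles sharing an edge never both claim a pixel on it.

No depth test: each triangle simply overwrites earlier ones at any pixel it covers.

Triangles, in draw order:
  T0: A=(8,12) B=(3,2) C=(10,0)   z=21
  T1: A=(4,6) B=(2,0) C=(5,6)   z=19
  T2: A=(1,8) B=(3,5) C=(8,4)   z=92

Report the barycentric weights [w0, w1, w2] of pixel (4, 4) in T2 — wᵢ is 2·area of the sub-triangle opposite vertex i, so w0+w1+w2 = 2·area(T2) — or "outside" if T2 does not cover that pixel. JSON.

T0:
  2·area = 80
  edge (8, 12)→(3, 2): d=(-5,-10) top-left  bias=+0
  edge (3, 2)→(10, 0): d=(7,-2) top-left  bias=+0
  edge (10, 0)→(8, 12): d=(-2,12) right/bottom  bias=-1
    (3,0)@(7, 1): e=[45,1,34] → X
    (4,0)@(9, 1): e=[65,5,10] → X
    (5,0)@(11, 1): e=[85,9,-14] → .
    (2,1)@(5, 3): e=[15,11,54] → X
    (5,1)@(11, 3): e=[75,23,-18] → .
    (2,2)@(5, 5): e=[5,25,50] → X
    (5,2)@(11, 5): e=[65,37,-22] → .
    (2,3)@(5, 7): e=[-5,39,46] → .
    (3,3)@(7, 7): e=[15,43,22] → X
    (4,3)@(9, 7): e=[35,47,-2] → .
    (3,4)@(7, 9): e=[5,57,18] → X
    (4,4)@(9, 9): e=[25,61,-6] → .
  covered (10 px):
    . . . X X .
    . . X X X .
    . . X X X .
    . . . X . .
    . . . X . .
    . . . . . .
    . . . . . .
T1:
  2·area = 6
  edge (4, 6)→(2, 0): d=(-2,-6) top-left  bias=+0
  edge (2, 0)→(5, 6): d=(3,6) right/bottom  bias=-1
  edge (5, 6)→(4, 6): d=(-1,0) right/bottom  bias=-1
    (1,1)@(3, 3): e=[0,3,3] → X  [on edge]
    (2,1)@(5, 3): e=[12,-9,3] → .
    (1,2)@(3, 5): e=[-4,9,1] → .
    (2,4)@(5, 9): e=[0,9,-3] → .  [on edge]
  covered (1 px):
    . . . . . .
    . X . . . .
    . . . . . .
    . . . . . .
    . . . . . .
    . . . . . .
    . . . . . .
T2:
  2·area = 13
  edge (1, 8)→(3, 5): d=(2,-3) top-left  bias=+0
  edge (3, 5)→(8, 4): d=(5,-1) top-left  bias=+0
  edge (8, 4)→(1, 8): d=(-7,4) right/bottom  bias=-1
    (1,2)@(3, 5): e=[0,0,13] → X  [on edge]
    (2,2)@(5, 5): e=[6,2,5] → X
    (3,2)@(7, 5): e=[12,4,-3] → .
    (1,3)@(3, 7): e=[4,10,-1] → .
    (2,3)@(5, 7): e=[10,12,-9] → .
  covered (2 px):
    . . . . . .
    . . . . . .
    . X X . . .
    . . . . . .
    . . . . . .
    . . . . . .
    . . . . . .

Final: "outside"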